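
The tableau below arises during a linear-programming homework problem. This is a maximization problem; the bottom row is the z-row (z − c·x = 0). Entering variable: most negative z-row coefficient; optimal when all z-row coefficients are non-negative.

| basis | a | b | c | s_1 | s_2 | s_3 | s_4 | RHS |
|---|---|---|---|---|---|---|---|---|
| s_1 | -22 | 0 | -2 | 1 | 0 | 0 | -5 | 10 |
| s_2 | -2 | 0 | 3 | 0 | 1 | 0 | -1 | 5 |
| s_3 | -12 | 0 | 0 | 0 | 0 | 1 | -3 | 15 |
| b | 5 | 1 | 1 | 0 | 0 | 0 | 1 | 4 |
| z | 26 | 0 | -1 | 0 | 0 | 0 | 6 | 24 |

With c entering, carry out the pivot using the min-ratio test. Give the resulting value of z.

77/3

Ratio test on column c — row 1: entry -2 ≤ 0; row 2: 5/3 = 5/3; row 3: entry 0 ≤ 0; row 4: 4/1 = 4. Minimum is 5/3 at row 2 (s_2 leaves); pivot element 3.
Pivot on row 2; the z-row RHS becomes 24 − (-1)·(5/3) = 77/3.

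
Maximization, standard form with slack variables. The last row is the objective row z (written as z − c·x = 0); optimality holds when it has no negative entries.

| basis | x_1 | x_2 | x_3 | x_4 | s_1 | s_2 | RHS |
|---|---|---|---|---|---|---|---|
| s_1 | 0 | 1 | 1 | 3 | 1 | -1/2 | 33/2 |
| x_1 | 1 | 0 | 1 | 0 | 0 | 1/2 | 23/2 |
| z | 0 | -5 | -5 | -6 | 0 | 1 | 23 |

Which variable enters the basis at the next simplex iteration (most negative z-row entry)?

Negative z-row entries: x_2: -5, x_3: -5, x_4: -6.
The most negative is -6 in column x_4, so x_4 enters.

x_4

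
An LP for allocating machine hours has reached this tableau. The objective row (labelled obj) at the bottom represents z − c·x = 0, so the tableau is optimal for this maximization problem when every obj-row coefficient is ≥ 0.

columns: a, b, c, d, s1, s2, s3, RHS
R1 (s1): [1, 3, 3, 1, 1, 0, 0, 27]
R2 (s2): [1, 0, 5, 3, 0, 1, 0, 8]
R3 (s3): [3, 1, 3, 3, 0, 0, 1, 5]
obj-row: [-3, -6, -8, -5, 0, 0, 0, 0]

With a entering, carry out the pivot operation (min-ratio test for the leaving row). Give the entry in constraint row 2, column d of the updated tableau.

Ratio test on column a — row 1: 27/1 = 27; row 2: 8/1 = 8; row 3: 5/3 = 5/3. Minimum is 5/3 at row 3 (s3 leaves); pivot element 3.
Divide row 3 by 3; eliminate column a from the other rows.
Row 2 update in column d: 3 − 1·1 = 2.

2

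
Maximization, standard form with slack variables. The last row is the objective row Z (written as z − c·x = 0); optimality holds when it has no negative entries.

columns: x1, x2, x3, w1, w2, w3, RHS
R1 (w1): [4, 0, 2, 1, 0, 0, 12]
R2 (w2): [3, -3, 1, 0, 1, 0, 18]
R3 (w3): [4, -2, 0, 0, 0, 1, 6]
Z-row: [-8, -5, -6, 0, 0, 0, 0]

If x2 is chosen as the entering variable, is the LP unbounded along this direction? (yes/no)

Every constraint-row entry in column x2 is ≤ 0, so increasing x2 is unbounded.

yes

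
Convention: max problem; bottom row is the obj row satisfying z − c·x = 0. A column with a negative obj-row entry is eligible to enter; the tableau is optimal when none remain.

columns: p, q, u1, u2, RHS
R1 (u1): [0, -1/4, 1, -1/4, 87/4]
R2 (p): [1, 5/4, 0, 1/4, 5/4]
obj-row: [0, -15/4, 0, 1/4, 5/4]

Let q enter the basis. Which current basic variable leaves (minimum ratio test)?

p

Column q entries and ratios — u1: -1/4 ≤ 0, skip; p: (5/4)/(5/4) = 1.
Smallest ratio is 1 in the row of p, so p leaves.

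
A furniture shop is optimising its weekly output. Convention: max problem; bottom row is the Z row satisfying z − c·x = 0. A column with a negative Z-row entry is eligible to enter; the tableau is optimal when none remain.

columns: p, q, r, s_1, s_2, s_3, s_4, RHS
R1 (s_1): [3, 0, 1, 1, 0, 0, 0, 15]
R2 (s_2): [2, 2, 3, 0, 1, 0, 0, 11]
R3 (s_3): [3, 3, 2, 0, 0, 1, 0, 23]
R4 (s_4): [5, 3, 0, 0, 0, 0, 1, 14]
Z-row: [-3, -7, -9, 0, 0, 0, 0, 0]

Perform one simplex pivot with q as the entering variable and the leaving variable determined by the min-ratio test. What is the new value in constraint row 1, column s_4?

Ratio test on column q — row 1: entry 0 ≤ 0; row 2: 11/2 = 11/2; row 3: 23/3 = 23/3; row 4: 14/3 = 14/3. Minimum is 14/3 at row 4 (s_4 leaves); pivot element 3.
Divide row 4 by 3; eliminate column q from the other rows.
Row 1 update in column s_4: 0 − 0·(1/3) = 0.

0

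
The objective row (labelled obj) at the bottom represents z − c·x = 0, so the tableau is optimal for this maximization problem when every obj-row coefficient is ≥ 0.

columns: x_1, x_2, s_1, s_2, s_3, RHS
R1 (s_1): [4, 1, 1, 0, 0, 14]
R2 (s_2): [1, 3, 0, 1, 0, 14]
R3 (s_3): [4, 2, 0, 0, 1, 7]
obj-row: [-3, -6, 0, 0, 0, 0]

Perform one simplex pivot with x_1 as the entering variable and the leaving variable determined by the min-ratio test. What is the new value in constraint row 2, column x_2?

5/2

Ratio test on column x_1 — row 1: 14/4 = 7/2; row 2: 14/1 = 14; row 3: 7/4 = 7/4. Minimum is 7/4 at row 3 (s_3 leaves); pivot element 4.
Divide row 3 by 4; eliminate column x_1 from the other rows.
Row 2 update in column x_2: 3 − 1·(1/2) = 5/2.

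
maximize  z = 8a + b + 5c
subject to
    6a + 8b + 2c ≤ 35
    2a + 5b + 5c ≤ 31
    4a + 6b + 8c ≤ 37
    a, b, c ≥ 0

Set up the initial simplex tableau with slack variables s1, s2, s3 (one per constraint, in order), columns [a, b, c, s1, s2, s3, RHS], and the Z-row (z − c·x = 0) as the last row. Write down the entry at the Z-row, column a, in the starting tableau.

-8

The Z-row carries the negated objective coefficients: the a entry is -8.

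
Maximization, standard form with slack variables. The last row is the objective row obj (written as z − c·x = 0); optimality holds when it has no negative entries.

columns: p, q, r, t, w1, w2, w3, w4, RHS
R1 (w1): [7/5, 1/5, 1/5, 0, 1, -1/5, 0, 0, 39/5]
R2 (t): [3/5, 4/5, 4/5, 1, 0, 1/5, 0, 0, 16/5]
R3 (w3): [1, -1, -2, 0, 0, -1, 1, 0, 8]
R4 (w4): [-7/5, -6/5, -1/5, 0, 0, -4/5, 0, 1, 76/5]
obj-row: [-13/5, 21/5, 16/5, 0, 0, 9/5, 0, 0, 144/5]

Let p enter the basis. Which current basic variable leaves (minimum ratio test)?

Column p entries and ratios — w1: (39/5)/(7/5) = 39/7; t: (16/5)/(3/5) = 16/3; w3: 8/1 = 8; w4: -7/5 ≤ 0, skip.
Smallest ratio is 16/3 in the row of t, so t leaves.

t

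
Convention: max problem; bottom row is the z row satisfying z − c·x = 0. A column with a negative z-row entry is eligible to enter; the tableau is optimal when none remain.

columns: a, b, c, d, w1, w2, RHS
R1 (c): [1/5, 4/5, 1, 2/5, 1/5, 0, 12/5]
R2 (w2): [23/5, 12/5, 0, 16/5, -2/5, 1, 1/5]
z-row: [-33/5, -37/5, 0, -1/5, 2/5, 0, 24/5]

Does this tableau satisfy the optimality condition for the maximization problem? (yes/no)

no

The z-row has a negative entry -37/5 in column b, so it is not optimal.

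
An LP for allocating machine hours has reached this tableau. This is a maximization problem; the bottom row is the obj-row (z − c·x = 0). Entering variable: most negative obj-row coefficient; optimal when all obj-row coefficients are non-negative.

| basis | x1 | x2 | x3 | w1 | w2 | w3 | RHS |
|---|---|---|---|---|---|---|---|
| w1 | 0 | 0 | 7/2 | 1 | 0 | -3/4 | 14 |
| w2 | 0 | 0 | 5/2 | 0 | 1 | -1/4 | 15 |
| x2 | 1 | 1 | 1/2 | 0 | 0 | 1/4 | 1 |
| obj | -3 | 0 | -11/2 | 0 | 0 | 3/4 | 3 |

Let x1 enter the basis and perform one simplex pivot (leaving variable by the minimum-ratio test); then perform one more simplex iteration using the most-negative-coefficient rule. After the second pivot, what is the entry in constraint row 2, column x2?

-5

Ratio test on column x1 — row 1: entry 0 ≤ 0; row 2: entry 0 ≤ 0; row 3: 1/1 = 1. Minimum is 1 at row 3 (x2 leaves); pivot element 1.
Divide row 3 by 1; eliminate column x1 from the other rows.
Second iteration: most negative obj-row entry is -4 in column x3, so x3 enters.
Ratio test on column x3 — row 1: 14/(7/2) = 4; row 2: 15/(5/2) = 6; row 3: 1/(1/2) = 2. Minimum is 2 at row 3 (x1 leaves); pivot element 1/2.
Divide row 3 by 1/2; eliminate column x3 from the other rows.
After both pivots, the entry at constraint row 2, column x2 is -5.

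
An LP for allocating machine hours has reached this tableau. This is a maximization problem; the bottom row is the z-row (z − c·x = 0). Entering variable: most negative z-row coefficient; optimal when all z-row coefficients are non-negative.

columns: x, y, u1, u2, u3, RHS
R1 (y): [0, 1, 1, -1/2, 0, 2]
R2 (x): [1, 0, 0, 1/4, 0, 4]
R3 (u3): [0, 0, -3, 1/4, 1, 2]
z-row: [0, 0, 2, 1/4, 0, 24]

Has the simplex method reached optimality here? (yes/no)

Every z-row coefficient is ≥ 0, so the tableau is optimal.

yes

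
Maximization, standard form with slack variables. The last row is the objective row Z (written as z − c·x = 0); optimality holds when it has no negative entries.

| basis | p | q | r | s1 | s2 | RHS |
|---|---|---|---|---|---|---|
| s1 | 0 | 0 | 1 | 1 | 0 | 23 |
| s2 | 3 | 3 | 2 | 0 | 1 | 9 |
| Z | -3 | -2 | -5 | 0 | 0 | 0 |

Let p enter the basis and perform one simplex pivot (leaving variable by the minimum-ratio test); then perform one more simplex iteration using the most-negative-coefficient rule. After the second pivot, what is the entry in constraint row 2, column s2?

Ratio test on column p — row 1: entry 0 ≤ 0; row 2: 9/3 = 3. Minimum is 3 at row 2 (s2 leaves); pivot element 3.
Divide row 2 by 3; eliminate column p from the other rows.
Second iteration: most negative Z-row entry is -3 in column r, so r enters.
Ratio test on column r — row 1: 23/1 = 23; row 2: 3/(2/3) = 9/2. Minimum is 9/2 at row 2 (p leaves); pivot element 2/3.
Divide row 2 by 2/3; eliminate column r from the other rows.
After both pivots, the entry at constraint row 2, column s2 is 1/2.

1/2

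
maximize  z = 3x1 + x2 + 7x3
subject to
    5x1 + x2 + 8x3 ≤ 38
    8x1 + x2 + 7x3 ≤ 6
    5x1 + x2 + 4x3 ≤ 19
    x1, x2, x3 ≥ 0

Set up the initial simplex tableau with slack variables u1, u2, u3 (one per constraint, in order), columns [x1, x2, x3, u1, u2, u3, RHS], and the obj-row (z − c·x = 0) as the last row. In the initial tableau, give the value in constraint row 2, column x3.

7

Constraint 2 has coefficient 7 on x3.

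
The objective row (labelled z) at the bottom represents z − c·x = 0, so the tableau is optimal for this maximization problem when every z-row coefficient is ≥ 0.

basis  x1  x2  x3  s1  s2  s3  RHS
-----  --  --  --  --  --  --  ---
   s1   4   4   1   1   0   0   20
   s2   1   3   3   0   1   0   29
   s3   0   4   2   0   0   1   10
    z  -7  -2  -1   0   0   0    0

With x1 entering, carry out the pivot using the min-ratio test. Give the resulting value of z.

Ratio test on column x1 — row 1: 20/4 = 5; row 2: 29/1 = 29; row 3: entry 0 ≤ 0. Minimum is 5 at row 1 (s1 leaves); pivot element 4.
Pivot on row 1; the z-row RHS becomes 0 − (-7)·5 = 35.

35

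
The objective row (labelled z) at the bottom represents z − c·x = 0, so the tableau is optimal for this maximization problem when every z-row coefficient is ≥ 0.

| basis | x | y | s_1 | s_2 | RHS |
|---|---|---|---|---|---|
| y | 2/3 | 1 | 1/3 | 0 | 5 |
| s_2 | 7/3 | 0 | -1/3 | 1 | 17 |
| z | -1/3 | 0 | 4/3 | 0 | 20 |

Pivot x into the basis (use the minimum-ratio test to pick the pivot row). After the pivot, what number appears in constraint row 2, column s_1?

Ratio test on column x — row 1: 5/(2/3) = 15/2; row 2: 17/(7/3) = 51/7. Minimum is 51/7 at row 2 (s_2 leaves); pivot element 7/3.
Divide row 2 by 7/3; eliminate column x from the other rows.
In the new row 2, the s_1 entry is the old entry divided by the pivot: (-1/3)/(7/3) = -1/7.

-1/7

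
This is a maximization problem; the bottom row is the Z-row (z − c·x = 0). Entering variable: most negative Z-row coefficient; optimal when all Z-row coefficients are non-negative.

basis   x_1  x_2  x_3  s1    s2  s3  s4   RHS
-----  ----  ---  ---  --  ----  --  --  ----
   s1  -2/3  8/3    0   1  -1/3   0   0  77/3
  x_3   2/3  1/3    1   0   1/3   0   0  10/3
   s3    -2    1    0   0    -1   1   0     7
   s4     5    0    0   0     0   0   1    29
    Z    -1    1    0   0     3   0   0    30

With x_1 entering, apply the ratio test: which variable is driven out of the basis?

x_3

Column x_1 entries and ratios — s1: -2/3 ≤ 0, skip; x_3: (10/3)/(2/3) = 5; s3: -2 ≤ 0, skip; s4: 29/5 = 29/5.
Smallest ratio is 5 in the row of x_3, so x_3 leaves.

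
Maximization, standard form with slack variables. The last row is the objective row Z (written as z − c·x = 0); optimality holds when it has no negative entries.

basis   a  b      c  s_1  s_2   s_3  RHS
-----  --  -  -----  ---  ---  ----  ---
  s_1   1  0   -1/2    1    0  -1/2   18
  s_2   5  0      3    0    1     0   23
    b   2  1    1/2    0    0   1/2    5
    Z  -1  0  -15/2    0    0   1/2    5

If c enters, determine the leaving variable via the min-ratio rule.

Column c entries and ratios — s_1: -1/2 ≤ 0, skip; s_2: 23/3 = 23/3; b: 5/(1/2) = 10.
Smallest ratio is 23/3 in the row of s_2, so s_2 leaves.

s_2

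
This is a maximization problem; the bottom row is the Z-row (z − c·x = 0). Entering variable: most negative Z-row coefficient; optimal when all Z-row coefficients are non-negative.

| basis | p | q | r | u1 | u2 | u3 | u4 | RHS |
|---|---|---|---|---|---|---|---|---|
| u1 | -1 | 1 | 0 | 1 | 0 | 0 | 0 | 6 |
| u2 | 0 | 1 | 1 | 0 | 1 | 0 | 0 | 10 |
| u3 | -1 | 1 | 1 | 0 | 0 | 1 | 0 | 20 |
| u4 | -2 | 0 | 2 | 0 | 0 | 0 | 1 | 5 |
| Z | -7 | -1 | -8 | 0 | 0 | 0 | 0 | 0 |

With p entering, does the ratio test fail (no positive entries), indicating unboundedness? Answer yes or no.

Every constraint-row entry in column p is ≤ 0, so increasing p is unbounded.

yes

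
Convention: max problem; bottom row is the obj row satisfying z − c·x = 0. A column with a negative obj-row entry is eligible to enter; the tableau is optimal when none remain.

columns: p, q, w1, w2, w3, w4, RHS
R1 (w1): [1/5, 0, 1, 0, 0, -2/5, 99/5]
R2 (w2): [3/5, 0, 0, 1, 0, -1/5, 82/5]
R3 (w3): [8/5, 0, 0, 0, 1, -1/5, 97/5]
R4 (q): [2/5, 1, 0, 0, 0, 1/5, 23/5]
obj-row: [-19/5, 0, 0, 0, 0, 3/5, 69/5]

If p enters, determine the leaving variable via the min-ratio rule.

q

Column p entries and ratios — w1: (99/5)/(1/5) = 99; w2: (82/5)/(3/5) = 82/3; w3: (97/5)/(8/5) = 97/8; q: (23/5)/(2/5) = 23/2.
Smallest ratio is 23/2 in the row of q, so q leaves.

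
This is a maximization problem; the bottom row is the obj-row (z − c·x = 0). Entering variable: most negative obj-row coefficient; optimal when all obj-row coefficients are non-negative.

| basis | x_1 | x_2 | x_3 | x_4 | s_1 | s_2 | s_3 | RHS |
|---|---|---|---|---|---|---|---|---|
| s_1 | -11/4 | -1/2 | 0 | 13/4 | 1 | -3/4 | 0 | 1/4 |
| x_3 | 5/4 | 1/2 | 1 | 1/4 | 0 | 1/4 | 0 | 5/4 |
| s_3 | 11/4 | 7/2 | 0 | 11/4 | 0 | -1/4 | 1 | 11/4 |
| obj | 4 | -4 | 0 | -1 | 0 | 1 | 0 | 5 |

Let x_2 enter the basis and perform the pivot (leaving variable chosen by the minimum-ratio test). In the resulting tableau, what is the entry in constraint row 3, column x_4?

11/14

Ratio test on column x_2 — row 1: entry -1/2 ≤ 0; row 2: (5/4)/(1/2) = 5/2; row 3: (11/4)/(7/2) = 11/14. Minimum is 11/14 at row 3 (s_3 leaves); pivot element 7/2.
Divide row 3 by 7/2; eliminate column x_2 from the other rows.
In the new row 3, the x_4 entry is the old entry divided by the pivot: (11/4)/(7/2) = 11/14.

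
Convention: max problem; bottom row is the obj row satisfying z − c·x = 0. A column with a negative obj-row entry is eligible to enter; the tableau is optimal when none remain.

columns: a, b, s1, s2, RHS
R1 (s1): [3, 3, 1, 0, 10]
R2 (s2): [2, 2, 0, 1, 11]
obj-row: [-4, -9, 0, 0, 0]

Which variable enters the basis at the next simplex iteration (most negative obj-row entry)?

Negative obj-row entries: a: -4, b: -9.
The most negative is -9 in column b, so b enters.

b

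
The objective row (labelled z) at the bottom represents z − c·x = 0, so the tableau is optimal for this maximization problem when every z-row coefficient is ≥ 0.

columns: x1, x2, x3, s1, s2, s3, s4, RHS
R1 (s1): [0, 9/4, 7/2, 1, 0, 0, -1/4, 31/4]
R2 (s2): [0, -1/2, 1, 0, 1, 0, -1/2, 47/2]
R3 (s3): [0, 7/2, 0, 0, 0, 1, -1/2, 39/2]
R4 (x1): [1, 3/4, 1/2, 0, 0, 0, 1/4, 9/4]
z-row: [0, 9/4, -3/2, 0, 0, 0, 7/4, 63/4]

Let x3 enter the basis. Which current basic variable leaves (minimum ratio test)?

s1

Column x3 entries and ratios — s1: (31/4)/(7/2) = 31/14; s2: (47/2)/1 = 47/2; s3: 0 ≤ 0, skip; x1: (9/4)/(1/2) = 9/2.
Smallest ratio is 31/14 in the row of s1, so s1 leaves.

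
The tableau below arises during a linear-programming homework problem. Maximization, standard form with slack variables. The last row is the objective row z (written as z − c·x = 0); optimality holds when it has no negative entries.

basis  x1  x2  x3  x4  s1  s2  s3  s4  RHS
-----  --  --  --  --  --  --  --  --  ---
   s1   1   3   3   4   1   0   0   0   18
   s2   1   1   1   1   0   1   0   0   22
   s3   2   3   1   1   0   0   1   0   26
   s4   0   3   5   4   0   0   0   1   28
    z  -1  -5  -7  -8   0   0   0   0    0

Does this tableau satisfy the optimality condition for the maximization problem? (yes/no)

The z-row has a negative entry -8 in column x4, so it is not optimal.

no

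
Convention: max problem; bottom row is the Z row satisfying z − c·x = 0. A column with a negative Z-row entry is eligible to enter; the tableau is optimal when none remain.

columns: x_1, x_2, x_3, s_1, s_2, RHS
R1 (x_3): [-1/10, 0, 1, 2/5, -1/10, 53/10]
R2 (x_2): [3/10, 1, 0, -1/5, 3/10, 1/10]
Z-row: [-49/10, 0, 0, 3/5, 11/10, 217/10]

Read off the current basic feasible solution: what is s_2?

0

s_2 is not in the basis, so in the current basic feasible solution s_2 = 0.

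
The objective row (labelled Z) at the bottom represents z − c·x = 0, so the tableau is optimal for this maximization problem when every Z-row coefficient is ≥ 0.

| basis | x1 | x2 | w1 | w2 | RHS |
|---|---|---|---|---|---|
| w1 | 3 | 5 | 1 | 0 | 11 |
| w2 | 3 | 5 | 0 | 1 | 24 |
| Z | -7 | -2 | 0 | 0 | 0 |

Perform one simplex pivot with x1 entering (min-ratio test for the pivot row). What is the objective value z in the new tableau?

77/3

Ratio test on column x1 — row 1: 11/3 = 11/3; row 2: 24/3 = 8. Minimum is 11/3 at row 1 (w1 leaves); pivot element 3.
Pivot on row 1; the Z-row RHS becomes 0 − (-7)·(11/3) = 77/3.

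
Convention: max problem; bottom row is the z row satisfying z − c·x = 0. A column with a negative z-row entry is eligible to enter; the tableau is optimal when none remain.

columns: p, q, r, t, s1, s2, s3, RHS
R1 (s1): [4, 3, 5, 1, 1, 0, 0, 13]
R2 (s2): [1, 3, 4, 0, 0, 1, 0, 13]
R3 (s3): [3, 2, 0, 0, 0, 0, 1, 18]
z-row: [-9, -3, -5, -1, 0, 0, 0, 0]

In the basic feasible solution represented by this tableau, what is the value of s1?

13

s1 is basic (row 1); its value is the RHS of that row, 13.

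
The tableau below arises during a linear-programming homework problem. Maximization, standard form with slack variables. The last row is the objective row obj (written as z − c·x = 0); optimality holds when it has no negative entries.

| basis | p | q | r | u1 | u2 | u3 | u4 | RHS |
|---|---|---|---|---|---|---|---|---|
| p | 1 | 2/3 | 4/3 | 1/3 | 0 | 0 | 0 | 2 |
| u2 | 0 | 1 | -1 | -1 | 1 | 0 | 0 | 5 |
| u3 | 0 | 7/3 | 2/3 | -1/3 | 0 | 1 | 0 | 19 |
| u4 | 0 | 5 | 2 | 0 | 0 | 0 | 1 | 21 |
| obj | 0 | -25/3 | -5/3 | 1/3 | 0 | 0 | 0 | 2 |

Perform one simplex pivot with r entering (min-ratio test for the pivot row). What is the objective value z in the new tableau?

Ratio test on column r — row 1: 2/(4/3) = 3/2; row 2: entry -1 ≤ 0; row 3: 19/(2/3) = 57/2; row 4: 21/2 = 21/2. Minimum is 3/2 at row 1 (p leaves); pivot element 4/3.
Pivot on row 1; the obj-row RHS becomes 2 − (-5/3)·(3/2) = 9/2.

9/2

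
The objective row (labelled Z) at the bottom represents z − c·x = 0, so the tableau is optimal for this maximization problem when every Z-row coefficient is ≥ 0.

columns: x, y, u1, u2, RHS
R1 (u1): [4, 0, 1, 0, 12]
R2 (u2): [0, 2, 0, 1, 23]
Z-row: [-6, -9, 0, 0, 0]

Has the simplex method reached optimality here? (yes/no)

no

The Z-row has a negative entry -9 in column y, so it is not optimal.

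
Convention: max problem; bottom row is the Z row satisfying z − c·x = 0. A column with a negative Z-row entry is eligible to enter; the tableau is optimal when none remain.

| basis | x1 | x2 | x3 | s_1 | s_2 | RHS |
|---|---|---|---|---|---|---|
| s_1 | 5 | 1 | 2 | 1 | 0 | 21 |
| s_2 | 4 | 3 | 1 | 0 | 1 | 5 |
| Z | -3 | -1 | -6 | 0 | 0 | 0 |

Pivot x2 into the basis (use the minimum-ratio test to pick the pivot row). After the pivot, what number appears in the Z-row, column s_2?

1/3

Ratio test on column x2 — row 1: 21/1 = 21; row 2: 5/3 = 5/3. Minimum is 5/3 at row 2 (s_2 leaves); pivot element 3.
Divide row 2 by 3; eliminate column x2 from the other rows.
Z-row update in column s_2: 0 − (-1)·(1/3) = 1/3.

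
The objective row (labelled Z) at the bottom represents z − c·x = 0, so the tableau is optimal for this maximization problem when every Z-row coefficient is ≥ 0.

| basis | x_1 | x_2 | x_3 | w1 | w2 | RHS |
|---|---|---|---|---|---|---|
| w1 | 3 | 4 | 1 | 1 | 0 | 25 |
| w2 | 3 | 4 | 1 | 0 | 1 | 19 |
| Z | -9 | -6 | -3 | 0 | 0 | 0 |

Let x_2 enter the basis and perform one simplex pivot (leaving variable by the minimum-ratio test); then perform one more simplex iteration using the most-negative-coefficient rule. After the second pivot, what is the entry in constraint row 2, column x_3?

1/3

Ratio test on column x_2 — row 1: 25/4 = 25/4; row 2: 19/4 = 19/4. Minimum is 19/4 at row 2 (w2 leaves); pivot element 4.
Divide row 2 by 4; eliminate column x_2 from the other rows.
Second iteration: most negative Z-row entry is -9/2 in column x_1, so x_1 enters.
Ratio test on column x_1 — row 1: entry 0 ≤ 0; row 2: (19/4)/(3/4) = 19/3. Minimum is 19/3 at row 2 (x_2 leaves); pivot element 3/4.
Divide row 2 by 3/4; eliminate column x_1 from the other rows.
After both pivots, the entry at constraint row 2, column x_3 is 1/3.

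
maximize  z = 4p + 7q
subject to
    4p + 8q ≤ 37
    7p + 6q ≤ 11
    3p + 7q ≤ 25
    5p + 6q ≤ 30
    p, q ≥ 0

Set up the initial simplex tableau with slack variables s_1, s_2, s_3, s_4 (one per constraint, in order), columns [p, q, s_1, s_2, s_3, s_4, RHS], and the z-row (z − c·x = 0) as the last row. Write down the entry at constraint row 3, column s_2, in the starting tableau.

0

Slack s_2 belongs to constraint 2; its column is the unit vector e_2, so the entry in row 3 is 0.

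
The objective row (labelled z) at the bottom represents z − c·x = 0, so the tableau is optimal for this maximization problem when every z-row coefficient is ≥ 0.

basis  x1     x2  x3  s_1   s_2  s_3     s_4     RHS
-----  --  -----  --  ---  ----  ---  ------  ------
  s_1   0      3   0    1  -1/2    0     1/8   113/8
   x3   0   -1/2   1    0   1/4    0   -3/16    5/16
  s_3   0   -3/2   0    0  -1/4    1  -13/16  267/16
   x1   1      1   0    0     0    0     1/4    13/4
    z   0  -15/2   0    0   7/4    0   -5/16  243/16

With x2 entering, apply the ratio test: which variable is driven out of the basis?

x1

Column x2 entries and ratios — s_1: (113/8)/3 = 113/24; x3: -1/2 ≤ 0, skip; s_3: -3/2 ≤ 0, skip; x1: (13/4)/1 = 13/4.
Smallest ratio is 13/4 in the row of x1, so x1 leaves.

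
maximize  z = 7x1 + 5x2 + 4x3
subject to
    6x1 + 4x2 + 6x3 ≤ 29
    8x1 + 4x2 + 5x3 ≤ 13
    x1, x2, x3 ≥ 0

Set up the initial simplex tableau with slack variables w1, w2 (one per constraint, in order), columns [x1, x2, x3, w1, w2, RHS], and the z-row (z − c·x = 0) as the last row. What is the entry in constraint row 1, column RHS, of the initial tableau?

29

The RHS of constraint 1 is b_1 = 29.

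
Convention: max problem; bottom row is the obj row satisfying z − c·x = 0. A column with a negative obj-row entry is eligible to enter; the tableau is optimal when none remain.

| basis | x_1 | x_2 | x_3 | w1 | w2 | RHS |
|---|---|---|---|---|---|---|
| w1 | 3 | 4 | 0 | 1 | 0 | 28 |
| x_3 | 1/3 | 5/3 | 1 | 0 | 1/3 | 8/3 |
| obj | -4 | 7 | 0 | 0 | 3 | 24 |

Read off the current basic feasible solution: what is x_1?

0

x_1 is not in the basis, so in the current basic feasible solution x_1 = 0.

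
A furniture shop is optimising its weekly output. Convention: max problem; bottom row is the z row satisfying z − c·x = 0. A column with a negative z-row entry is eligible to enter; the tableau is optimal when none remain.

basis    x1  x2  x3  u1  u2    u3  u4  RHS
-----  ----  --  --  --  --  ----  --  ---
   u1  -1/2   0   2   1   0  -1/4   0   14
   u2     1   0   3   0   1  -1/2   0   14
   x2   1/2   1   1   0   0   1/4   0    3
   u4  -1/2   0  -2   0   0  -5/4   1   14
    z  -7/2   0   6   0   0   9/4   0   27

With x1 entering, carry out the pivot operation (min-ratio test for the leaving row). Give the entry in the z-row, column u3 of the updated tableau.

4

Ratio test on column x1 — row 1: entry -1/2 ≤ 0; row 2: 14/1 = 14; row 3: 3/(1/2) = 6; row 4: entry -1/2 ≤ 0. Minimum is 6 at row 3 (x2 leaves); pivot element 1/2.
Divide row 3 by 1/2; eliminate column x1 from the other rows.
z-row update in column u3: 9/4 − (-7/2)·(1/2) = 4.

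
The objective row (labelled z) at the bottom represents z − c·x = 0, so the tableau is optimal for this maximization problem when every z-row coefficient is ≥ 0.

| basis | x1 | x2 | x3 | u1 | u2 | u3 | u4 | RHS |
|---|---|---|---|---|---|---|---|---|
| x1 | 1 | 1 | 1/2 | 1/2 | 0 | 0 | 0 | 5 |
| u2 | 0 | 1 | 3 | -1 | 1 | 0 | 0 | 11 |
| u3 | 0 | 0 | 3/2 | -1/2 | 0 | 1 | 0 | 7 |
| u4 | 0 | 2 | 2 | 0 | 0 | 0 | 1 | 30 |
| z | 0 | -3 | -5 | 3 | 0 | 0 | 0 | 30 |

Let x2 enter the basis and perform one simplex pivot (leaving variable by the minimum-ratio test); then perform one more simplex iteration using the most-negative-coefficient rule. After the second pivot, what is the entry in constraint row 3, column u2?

Ratio test on column x2 — row 1: 5/1 = 5; row 2: 11/1 = 11; row 3: entry 0 ≤ 0; row 4: 30/2 = 15. Minimum is 5 at row 1 (x1 leaves); pivot element 1.
Divide row 1 by 1; eliminate column x2 from the other rows.
Second iteration: most negative z-row entry is -7/2 in column x3, so x3 enters.
Ratio test on column x3 — row 1: 5/(1/2) = 10; row 2: 6/(5/2) = 12/5; row 3: 7/(3/2) = 14/3; row 4: 20/1 = 20. Minimum is 12/5 at row 2 (u2 leaves); pivot element 5/2.
Divide row 2 by 5/2; eliminate column x3 from the other rows.
After both pivots, the entry at constraint row 3, column u2 is -3/5.

-3/5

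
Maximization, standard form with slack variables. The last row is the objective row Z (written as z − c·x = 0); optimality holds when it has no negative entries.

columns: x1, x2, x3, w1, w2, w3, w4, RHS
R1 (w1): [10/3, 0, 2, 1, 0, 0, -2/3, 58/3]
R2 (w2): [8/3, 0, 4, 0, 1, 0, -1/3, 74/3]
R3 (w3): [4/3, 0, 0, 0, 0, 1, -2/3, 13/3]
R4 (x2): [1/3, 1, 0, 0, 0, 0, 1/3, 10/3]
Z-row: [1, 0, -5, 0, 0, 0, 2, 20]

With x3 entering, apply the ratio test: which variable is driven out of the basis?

w2

Column x3 entries and ratios — w1: (58/3)/2 = 29/3; w2: (74/3)/4 = 37/6; w3: 0 ≤ 0, skip; x2: 0 ≤ 0, skip.
Smallest ratio is 37/6 in the row of w2, so w2 leaves.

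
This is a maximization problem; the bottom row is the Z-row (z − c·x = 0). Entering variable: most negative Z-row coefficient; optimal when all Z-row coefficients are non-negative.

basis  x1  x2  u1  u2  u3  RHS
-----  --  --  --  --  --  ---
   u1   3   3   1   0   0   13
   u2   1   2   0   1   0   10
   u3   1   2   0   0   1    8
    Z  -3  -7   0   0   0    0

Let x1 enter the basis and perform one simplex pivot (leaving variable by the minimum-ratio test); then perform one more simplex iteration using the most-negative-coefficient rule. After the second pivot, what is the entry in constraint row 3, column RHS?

11/3

Ratio test on column x1 — row 1: 13/3 = 13/3; row 2: 10/1 = 10; row 3: 8/1 = 8. Minimum is 13/3 at row 1 (u1 leaves); pivot element 3.
Divide row 1 by 3; eliminate column x1 from the other rows.
Second iteration: most negative Z-row entry is -4 in column x2, so x2 enters.
Ratio test on column x2 — row 1: (13/3)/1 = 13/3; row 2: (17/3)/1 = 17/3; row 3: (11/3)/1 = 11/3. Minimum is 11/3 at row 3 (u3 leaves); pivot element 1.
Divide row 3 by 1; eliminate column x2 from the other rows.
After both pivots, the entry at constraint row 3, column RHS is 11/3.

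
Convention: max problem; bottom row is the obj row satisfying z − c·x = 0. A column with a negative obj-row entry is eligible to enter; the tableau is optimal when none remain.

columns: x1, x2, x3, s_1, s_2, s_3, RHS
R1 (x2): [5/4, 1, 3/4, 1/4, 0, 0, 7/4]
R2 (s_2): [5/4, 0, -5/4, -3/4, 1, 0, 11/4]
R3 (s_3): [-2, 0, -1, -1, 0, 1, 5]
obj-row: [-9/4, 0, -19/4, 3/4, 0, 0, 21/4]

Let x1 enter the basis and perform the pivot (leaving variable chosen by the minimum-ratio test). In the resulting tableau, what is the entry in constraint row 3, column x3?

Ratio test on column x1 — row 1: (7/4)/(5/4) = 7/5; row 2: (11/4)/(5/4) = 11/5; row 3: entry -2 ≤ 0. Minimum is 7/5 at row 1 (x2 leaves); pivot element 5/4.
Divide row 1 by 5/4; eliminate column x1 from the other rows.
Row 3 update in column x3: -1 − (-2)·(3/5) = 1/5.

1/5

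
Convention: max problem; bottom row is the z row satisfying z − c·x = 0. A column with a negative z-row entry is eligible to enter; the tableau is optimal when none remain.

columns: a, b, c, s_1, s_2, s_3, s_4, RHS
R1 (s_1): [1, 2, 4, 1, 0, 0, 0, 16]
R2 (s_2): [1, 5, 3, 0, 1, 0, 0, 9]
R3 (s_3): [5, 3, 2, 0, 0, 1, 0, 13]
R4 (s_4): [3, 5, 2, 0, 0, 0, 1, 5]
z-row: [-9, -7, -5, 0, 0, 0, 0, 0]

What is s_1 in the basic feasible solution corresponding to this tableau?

s_1 is basic (row 1); its value is the RHS of that row, 16.

16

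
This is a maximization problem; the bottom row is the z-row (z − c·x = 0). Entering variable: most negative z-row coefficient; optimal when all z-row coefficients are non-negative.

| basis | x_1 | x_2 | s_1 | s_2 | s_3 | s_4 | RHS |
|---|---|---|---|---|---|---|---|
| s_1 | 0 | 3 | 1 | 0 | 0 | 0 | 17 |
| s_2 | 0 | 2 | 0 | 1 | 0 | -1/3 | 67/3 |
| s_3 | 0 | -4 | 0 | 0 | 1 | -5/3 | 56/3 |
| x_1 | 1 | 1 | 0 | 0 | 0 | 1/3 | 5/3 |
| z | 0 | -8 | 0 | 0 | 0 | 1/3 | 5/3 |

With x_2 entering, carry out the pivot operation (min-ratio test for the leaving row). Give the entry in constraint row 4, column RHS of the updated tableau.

Ratio test on column x_2 — row 1: 17/3 = 17/3; row 2: (67/3)/2 = 67/6; row 3: entry -4 ≤ 0; row 4: (5/3)/1 = 5/3. Minimum is 5/3 at row 4 (x_1 leaves); pivot element 1.
Divide row 4 by 1; eliminate column x_2 from the other rows.
In the new row 4, the RHS entry is the old entry divided by the pivot: (5/3)/1 = 5/3.

5/3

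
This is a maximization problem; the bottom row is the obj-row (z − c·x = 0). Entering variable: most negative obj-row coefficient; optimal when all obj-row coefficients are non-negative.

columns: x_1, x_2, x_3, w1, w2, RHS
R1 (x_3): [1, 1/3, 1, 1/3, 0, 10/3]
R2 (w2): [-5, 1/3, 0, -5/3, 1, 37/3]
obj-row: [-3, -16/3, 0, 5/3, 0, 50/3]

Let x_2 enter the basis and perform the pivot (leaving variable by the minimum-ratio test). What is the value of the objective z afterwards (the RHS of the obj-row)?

70

Ratio test on column x_2 — row 1: (10/3)/(1/3) = 10; row 2: (37/3)/(1/3) = 37. Minimum is 10 at row 1 (x_3 leaves); pivot element 1/3.
Pivot on row 1; the obj-row RHS becomes 50/3 − (-16/3)·10 = 70.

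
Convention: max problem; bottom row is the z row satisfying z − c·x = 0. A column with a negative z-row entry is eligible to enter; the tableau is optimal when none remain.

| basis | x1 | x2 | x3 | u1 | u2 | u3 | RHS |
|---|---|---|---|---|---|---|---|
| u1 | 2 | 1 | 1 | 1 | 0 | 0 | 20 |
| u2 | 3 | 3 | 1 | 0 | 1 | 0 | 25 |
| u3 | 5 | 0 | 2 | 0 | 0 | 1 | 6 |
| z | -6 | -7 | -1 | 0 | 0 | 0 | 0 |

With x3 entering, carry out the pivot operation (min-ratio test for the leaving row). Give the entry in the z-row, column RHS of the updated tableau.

Ratio test on column x3 — row 1: 20/1 = 20; row 2: 25/1 = 25; row 3: 6/2 = 3. Minimum is 3 at row 3 (u3 leaves); pivot element 2.
Divide row 3 by 2; eliminate column x3 from the other rows.
z-row update in column RHS: 0 − (-1)·3 = 3.

3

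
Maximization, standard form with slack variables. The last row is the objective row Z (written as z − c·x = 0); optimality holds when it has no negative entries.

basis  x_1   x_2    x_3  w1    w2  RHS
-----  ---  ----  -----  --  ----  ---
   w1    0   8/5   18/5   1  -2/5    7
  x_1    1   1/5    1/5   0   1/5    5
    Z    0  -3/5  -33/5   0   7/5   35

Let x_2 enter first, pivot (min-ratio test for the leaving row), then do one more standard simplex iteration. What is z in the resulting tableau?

Ratio test on column x_2 — row 1: 7/(8/5) = 35/8; row 2: 5/(1/5) = 25. Minimum is 35/8 at row 1 (w1 leaves); pivot element 8/5.
Pivot on row 1; the Z-row RHS becomes 35 − (-3/5)·(35/8) = 301/8.
Next entering variable (most negative Z-row entry -21/4): x_3.
Ratio test on column x_3 — row 1: (35/8)/(9/4) = 35/18; row 2: entry -1/4 ≤ 0. Minimum is 35/18 at row 1 (x_2 leaves); pivot element 9/4.
After the second pivot the Z-row RHS is 301/8 − (-21/4)·(35/18) = 287/6.

287/6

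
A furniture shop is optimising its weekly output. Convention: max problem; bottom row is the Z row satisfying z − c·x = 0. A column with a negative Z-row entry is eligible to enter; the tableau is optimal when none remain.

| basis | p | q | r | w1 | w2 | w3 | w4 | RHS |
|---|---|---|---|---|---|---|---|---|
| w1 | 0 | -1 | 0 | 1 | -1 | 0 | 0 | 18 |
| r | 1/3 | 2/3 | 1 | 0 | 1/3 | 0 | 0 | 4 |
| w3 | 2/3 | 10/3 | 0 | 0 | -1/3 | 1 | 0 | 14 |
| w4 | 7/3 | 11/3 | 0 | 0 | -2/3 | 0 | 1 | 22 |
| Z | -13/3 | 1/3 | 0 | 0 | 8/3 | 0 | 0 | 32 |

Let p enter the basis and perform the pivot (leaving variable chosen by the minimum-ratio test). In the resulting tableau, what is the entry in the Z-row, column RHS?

Ratio test on column p — row 1: entry 0 ≤ 0; row 2: 4/(1/3) = 12; row 3: 14/(2/3) = 21; row 4: 22/(7/3) = 66/7. Minimum is 66/7 at row 4 (w4 leaves); pivot element 7/3.
Divide row 4 by 7/3; eliminate column p from the other rows.
Z-row update in column RHS: 32 − (-13/3)·(66/7) = 510/7.

510/7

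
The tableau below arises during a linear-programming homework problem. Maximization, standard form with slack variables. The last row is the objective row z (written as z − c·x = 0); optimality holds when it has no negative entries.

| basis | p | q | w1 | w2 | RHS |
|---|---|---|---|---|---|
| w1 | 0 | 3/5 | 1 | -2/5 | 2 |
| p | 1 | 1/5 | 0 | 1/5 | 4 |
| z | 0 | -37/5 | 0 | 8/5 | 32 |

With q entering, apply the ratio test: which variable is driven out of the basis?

Column q entries and ratios — w1: 2/(3/5) = 10/3; p: 4/(1/5) = 20.
Smallest ratio is 10/3 in the row of w1, so w1 leaves.

w1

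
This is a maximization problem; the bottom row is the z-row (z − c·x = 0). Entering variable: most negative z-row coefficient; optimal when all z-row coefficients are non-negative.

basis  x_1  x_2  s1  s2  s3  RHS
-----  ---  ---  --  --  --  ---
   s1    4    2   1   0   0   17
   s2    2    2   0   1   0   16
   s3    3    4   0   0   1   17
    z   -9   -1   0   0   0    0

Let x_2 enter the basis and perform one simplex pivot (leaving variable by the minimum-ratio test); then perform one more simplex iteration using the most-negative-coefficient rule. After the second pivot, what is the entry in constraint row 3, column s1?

Ratio test on column x_2 — row 1: 17/2 = 17/2; row 2: 16/2 = 8; row 3: 17/4 = 17/4. Minimum is 17/4 at row 3 (s3 leaves); pivot element 4.
Divide row 3 by 4; eliminate column x_2 from the other rows.
Second iteration: most negative z-row entry is -33/4 in column x_1, so x_1 enters.
Ratio test on column x_1 — row 1: (17/2)/(5/2) = 17/5; row 2: (15/2)/(1/2) = 15; row 3: (17/4)/(3/4) = 17/3. Minimum is 17/5 at row 1 (s1 leaves); pivot element 5/2.
Divide row 1 by 5/2; eliminate column x_1 from the other rows.
After both pivots, the entry at constraint row 3, column s1 is -3/10.

-3/10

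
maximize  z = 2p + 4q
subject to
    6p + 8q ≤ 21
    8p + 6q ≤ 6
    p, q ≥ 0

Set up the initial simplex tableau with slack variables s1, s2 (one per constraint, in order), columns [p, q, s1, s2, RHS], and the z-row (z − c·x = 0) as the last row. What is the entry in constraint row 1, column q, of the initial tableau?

8

Constraint 1 has coefficient 8 on q.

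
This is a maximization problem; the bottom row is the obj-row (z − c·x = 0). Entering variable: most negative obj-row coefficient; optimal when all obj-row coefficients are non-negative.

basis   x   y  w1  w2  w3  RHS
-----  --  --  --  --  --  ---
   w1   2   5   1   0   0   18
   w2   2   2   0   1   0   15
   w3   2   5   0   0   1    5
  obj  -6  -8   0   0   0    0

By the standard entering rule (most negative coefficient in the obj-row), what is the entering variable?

Negative obj-row entries: x: -6, y: -8.
The most negative is -8 in column y, so y enters.

y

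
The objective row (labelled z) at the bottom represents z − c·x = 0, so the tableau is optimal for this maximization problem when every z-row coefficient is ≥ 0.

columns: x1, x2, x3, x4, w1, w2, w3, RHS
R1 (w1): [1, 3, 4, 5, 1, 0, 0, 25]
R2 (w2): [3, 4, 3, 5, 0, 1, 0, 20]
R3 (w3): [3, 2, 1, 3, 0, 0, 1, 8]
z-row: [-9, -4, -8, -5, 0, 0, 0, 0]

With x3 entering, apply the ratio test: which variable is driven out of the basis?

Column x3 entries and ratios — w1: 25/4 = 25/4; w2: 20/3 = 20/3; w3: 8/1 = 8.
Smallest ratio is 25/4 in the row of w1, so w1 leaves.

w1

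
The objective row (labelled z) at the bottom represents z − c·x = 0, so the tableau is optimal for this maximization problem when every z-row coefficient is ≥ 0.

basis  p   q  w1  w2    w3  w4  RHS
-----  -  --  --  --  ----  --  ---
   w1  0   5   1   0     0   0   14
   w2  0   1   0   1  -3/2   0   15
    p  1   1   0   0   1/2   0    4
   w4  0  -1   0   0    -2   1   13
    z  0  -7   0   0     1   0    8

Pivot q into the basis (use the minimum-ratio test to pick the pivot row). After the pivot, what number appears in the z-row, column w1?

7/5

Ratio test on column q — row 1: 14/5 = 14/5; row 2: 15/1 = 15; row 3: 4/1 = 4; row 4: entry -1 ≤ 0. Minimum is 14/5 at row 1 (w1 leaves); pivot element 5.
Divide row 1 by 5; eliminate column q from the other rows.
z-row update in column w1: 0 − (-7)·(1/5) = 7/5.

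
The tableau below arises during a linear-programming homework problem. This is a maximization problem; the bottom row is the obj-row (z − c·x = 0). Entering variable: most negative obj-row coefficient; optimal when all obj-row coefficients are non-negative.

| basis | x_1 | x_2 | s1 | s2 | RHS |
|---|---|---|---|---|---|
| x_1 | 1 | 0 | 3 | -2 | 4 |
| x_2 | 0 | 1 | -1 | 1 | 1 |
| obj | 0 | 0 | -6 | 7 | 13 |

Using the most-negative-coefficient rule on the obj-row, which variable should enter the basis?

Negative obj-row entries: s1: -6.
The most negative is -6 in column s1, so s1 enters.

s1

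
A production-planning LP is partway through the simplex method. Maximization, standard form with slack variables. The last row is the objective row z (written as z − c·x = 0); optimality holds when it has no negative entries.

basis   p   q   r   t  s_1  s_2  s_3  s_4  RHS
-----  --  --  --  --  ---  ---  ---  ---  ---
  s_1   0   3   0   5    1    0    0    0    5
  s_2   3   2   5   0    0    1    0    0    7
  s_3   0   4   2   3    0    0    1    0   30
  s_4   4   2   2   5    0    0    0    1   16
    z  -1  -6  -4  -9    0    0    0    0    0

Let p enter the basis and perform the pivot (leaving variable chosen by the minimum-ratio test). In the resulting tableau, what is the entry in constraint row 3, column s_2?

0

Ratio test on column p — row 1: entry 0 ≤ 0; row 2: 7/3 = 7/3; row 3: entry 0 ≤ 0; row 4: 16/4 = 4. Minimum is 7/3 at row 2 (s_2 leaves); pivot element 3.
Divide row 2 by 3; eliminate column p from the other rows.
Row 3 update in column s_2: 0 − 0·(1/3) = 0.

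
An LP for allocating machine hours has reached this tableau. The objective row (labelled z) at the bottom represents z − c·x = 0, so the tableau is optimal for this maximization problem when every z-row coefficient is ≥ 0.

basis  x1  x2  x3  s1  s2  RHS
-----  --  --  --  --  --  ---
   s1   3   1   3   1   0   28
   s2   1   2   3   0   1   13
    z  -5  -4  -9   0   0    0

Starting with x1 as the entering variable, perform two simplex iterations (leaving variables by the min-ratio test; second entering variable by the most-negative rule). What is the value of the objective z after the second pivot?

54

Ratio test on column x1 — row 1: 28/3 = 28/3; row 2: 13/1 = 13. Minimum is 28/3 at row 1 (s1 leaves); pivot element 3.
Pivot on row 1; the z-row RHS becomes 0 − (-5)·(28/3) = 140/3.
Next entering variable (most negative z-row entry -4): x3.
Ratio test on column x3 — row 1: (28/3)/1 = 28/3; row 2: (11/3)/2 = 11/6. Minimum is 11/6 at row 2 (s2 leaves); pivot element 2.
After the second pivot the z-row RHS is 140/3 − (-4)·(11/6) = 54.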